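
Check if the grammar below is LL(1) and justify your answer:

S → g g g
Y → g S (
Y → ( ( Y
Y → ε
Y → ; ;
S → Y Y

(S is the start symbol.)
No. Predict set conflict for S: { 'g' }

A grammar is LL(1) if for each non-terminal N with multiple productions, the predict sets of those productions are pairwise disjoint, where PREDICT(N → α) = (FIRST(α) \ {ε}) ∪ (FOLLOW(N) if α ⇒* ε).

Relevant sets:
  FIRST(Y) = { '(', ';', 'g', ε }
  FOLLOW(S) = { $, '(' }
  FOLLOW(Y) = { $, '(', ';', 'g' }

For S:
  PREDICT(S → g g g) = { 'g' }
  PREDICT(S → Y Y) = { $, '(', ';', 'g' }
For Y:
  PREDICT(Y → g S '(') = { 'g' }
  PREDICT(Y → '(' '(' Y) = { '(' }
  PREDICT(Y → ε) = { $, '(', ';', 'g' }
  PREDICT(Y → ';' ';') = { ';' }

Conflict found: Predict set conflict for S: { 'g' }
The grammar is NOT LL(1).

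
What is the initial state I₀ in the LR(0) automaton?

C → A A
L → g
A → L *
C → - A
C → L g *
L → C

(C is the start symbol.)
{ [A → . L *], [C → . - A], [C → . A A], [C → . L g *], [C' → . C], [L → . C], [L → . g] }

First, augment the grammar with C' → C
I₀ = CLOSURE({ [C' → . C] }):
  [C' → . C] has the dot before C: add [C → . A A], [C → . - A], [C → . L g *]
  [C → . A A] has the dot before A: add [A → . L *]
  [C → . L g *] has the dot before L: add [L → . g], [L → . C]
No further items can be added.

I₀ = { [A → . L *], [C → . - A], [C → . A A], [C → . L g *], [C' → . C], [L → . C], [L → . g] }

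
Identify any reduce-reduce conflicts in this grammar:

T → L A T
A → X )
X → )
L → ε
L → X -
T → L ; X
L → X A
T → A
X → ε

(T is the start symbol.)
Augment with T' → T and build the canonical LR(0) collection (I0 = CLOSURE({[T' → . T]}), then GOTO on every symbol after a dot until no new states appear). It has 15 states:
  I0: { [A → . X )], [L → . X -], [L → . X A], [L → .], [T → . A], [T → . L ; X], [T → . L A T], [T' → . T], [X → . )], [X → .] }  — shift, 2 reduces
  I1: { [X → ) .] }  — reduce
  I2: { [T → A .] }  — reduce
  I3: { [A → . X )], [T → L . ; X], [T → L . A T], [X → . )], [X → .] }  — shift, reduce
  I4: { [T' → T .] }  — accept
  I5: { [A → . X )], [A → X . )], [L → X . -], [L → X . A], [X → . )], [X → .] }  — shift, reduce
  I6: { [A → X ) .], [X → ) .] }  — 2 reduces
  I7: { [L → X - .] }  — reduce
  I8: { [L → X A .] }  — reduce
  I9: { [A → X . )] }  — shift
  I10: { [A → X ) .] }  — reduce
  I11: { [T → L ; . X], [X → . )], [X → .] }  — shift, reduce
  I12: { [A → . X )], [L → . X -], [L → . X A], [L → .], [T → . A], [T → . L ; X], [T → . L A T], [T → L A . T], [X → . )], [X → .] }  — shift, 2 reduces
  I13: { [T → L A T .] }  — reduce
  I14: { [T → L ; X .] }  — reduce

I0 contains complete items [L → .], [X → .] — reduce-reduce conflict.
I6 contains complete items [A → X ) .], [X → ) .] — reduce-reduce conflict.
I12 contains complete items [L → .], [X → .] — reduce-reduce conflict.

Answer: Yes — I0: [L → .] vs [X → .]; I6: [A → X ) .] vs [X → ) .]; I12: [L → .] vs [X → .]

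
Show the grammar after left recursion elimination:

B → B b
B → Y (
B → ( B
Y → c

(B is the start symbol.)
B is directly left-recursive. The standard transformation for
  A → A α₁ | ... | A α_m | β₁ | ... | β_n
is
  A  → β₁ A' | ... | β_n A'
  A' → α₁ A' | ... | α_m A' | ε

B → Y ( becomes B → Y ( B'
B → ( B becomes B → ( B B'
B → B b becomes B' → b B'
Add B' → ε

Productions for other non-terminals are unchanged:
  Y → c

Resulting grammar:
B → Y ( B'
B → ( B B'
B' → b B'
B' → ε
Y → c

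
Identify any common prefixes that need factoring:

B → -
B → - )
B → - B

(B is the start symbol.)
Yes, B has productions with common prefix '-'

Left-factoring is needed when two productions for the same non-terminal
share a common prefix on the right-hand side.

Productions for B:
  B → -
  B → - )
  B → - B

Found common prefix '-' in productions for B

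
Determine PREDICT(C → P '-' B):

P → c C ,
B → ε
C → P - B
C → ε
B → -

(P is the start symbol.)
{ 'c' }

PREDICT(C → P '-' B) = (FIRST(RHS) \ {ε}) ∪ (FOLLOW(C) if ε ∈ FIRST(RHS), i.e. RHS ⇒* ε)
FIRST(P) = { 'c' }
FIRST(P '-' B) = { 'c' }
ε ∉ FIRST(P '-' B), so FOLLOW(C) is not added.
PREDICT(C → P '-' B) = { 'c' }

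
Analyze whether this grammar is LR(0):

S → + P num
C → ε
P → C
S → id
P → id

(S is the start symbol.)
A grammar is LR(0) if no state in the canonical LR(0) collection has:
  - both a shift item (dot before a terminal) and a complete item (shift-reduce conflict), or
  - two or more complete items (reduce-reduce conflict; the accept item [S' → S .] counts as a complete item here).

Augment with S' → S and build the canonical LR(0) collection (I0 = CLOSURE({[S' → . S]}), then GOTO on every symbol after a dot until no new states appear). It has 8 states:
  I0: { [S → . + P num], [S → . id], [S' → . S] }  — shift
  I1: { [C → .], [P → . C], [P → . id], [S → + . P num] }  — shift, reduce
  I2: { [S' → S .] }  — accept
  I3: { [S → id .] }  — reduce
  I4: { [P → C .] }  — reduce
  I5: { [S → + P . num] }  — shift
  I6: { [P → id .] }  — reduce
  I7: { [S → + P num .] }  — reduce

Conflict in state I1:
  Shift-reduce conflict between [C → .] and [P → . id]
So the grammar is NOT LR(0).

Answer: No. Shift-reduce conflict between [C → .] and [P → . id]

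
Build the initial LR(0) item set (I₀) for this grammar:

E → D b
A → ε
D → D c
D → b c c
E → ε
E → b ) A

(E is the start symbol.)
{ [D → . D c], [D → . b c c], [E → . D b], [E → . b ) A], [E → .], [E' → . E] }

First, augment the grammar with E' → E
I₀ = CLOSURE({ [E' → . E] }):
  [E' → . E] has the dot before E: add [E → . D b], [E → .], [E → . b ) A]
  [E → . D b] has the dot before D: add [D → . D c], [D → . b c c]
No further items can be added.

I₀ = { [D → . D c], [D → . b c c], [E → . D b], [E → . b ) A], [E → .], [E' → . E] }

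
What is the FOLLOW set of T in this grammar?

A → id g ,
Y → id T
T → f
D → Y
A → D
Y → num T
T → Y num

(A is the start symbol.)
{ $, 'num' }

To compute FOLLOW(T), find every occurrence of T on a right-hand side N → α T β: add FIRST(β) \ {ε}, and if β is empty or nullable also add FOLLOW(N). Iterate to a fixed point.

In Y → id T: T is at the end, add FOLLOW(Y)
In Y → num T: T is at the end, add FOLLOW(Y)

The FOLLOW sets referred to above (computed the same way, to a fixed point):
  FOLLOW(Y) = { $, 'num' }

Taking the union: FOLLOW(T) = { $, 'num' }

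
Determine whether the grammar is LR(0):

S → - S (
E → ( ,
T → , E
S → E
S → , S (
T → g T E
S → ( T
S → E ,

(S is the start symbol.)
No. Shift-reduce conflict between [S → E .] and [S → E . ,]

A grammar is LR(0) if no state in the canonical LR(0) collection has:
  - both a shift item (dot before a terminal) and a complete item (shift-reduce conflict), or
  - two or more complete items (reduce-reduce conflict; the accept item [S' → S .] counts as a complete item here).

Augment with S' → S and build the canonical LR(0) collection (I0 = CLOSURE({[S' → . S]}), then GOTO on every symbol after a dot until no new states appear). It has 20 states:
  I0: { [E → . ( ,], [S → . ( T], [S → . , S (], [S → . - S (], [S → . E ,], [S → . E], [S' → . S] }  — shift
  I1: { [E → ( . ,], [S → ( . T], [T → . , E], [T → . g T E] }  — shift
  I2: { [E → . ( ,], [S → , . S (], [S → . ( T], [S → . , S (], [S → . - S (], [S → . E ,], [S → . E] }  — shift
  I3: { [E → . ( ,], [S → - . S (], [S → . ( T], [S → . , S (], [S → . - S (], [S → . E ,], [S → . E] }  — shift
  I4: { [S → E . ,], [S → E .] }  — shift, reduce
  I5: { [S' → S .] }  — accept
  I6: { [S → E , .] }  — reduce
  I7: { [S → - S . (] }  — shift
  I8: { [S → - S ( .] }  — reduce
  I9: { [S → , S . (] }  — shift
  I10: { [S → , S ( .] }  — reduce
  I11: { [E → ( , .], [E → . ( ,], [T → , . E] }  — shift, reduce
  I12: { [S → ( T .] }  — reduce
  I13: { [T → . , E], [T → . g T E], [T → g . T E] }  — shift
  I14: { [E → . ( ,], [T → , . E] }  — shift
  I15: { [E → . ( ,], [T → g T . E] }  — shift
  I16: { [E → ( . ,] }  — shift
  I17: { [T → g T E .] }  — reduce
  I18: { [E → ( , .] }  — reduce
  I19: { [T → , E .] }  — reduce

Conflict in state I4:
  Shift-reduce conflict between [S → E .] and [S → E . ,]
So the grammar is NOT LR(0).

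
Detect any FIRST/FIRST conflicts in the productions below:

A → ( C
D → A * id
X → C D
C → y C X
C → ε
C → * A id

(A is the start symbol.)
Productions for C:
  C → y C X: FIRST = { 'y' }
  C → ε: FIRST = { ε }
  C → * A id: FIRST = { '*' }
A, D, X have only one production, so no FIRST/FIRST conflict is possible there.

All alternatives of each non-terminal have pairwise disjoint FIRST sets.

Answer: No FIRST/FIRST conflicts.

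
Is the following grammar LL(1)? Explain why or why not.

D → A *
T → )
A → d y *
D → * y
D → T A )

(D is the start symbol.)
A grammar is LL(1) if for each non-terminal N with multiple productions, the predict sets of those productions are pairwise disjoint, where PREDICT(N → α) = (FIRST(α) \ {ε}) ∪ (FOLLOW(N) if α ⇒* ε).

Relevant sets:
  FIRST(A) = { 'd' }
  FIRST(T) = { ')' }

For D:
  PREDICT(D → A '*') = { 'd' }
  PREDICT(D → '*' y) = { '*' }
  PREDICT(D → T A ')') = { ')' }
T, A have a single production, so nothing to check there.

All predict sets are disjoint. The grammar IS LL(1).

Answer: Yes, the grammar is LL(1).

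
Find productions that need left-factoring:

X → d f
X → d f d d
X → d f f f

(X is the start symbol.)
Left-factoring is needed when two productions for the same non-terminal
share a common prefix on the right-hand side.

Productions for X:
  X → d f
  X → d f d d
  X → d f f f

Found common prefix 'd f' in productions for X

Answer: Yes, X has productions with common prefix 'd f'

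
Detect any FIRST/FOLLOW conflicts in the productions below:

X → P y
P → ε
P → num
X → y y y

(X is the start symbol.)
A FIRST/FOLLOW conflict occurs when a non-terminal N has a nullable alternative N → β (β ⇒* ε) and another alternative N → α with FIRST(α) ∩ FOLLOW(N) ≠ ∅: on such a lookahead the parser cannot decide between expanding α and letting N vanish via β.

Nullable non-terminals: P.

P: nullable alternative(s) P → ε; FOLLOW(P) = { 'y' }
  P → ε: FIRST \ {ε} = { } — this is the only nullable alternative, skip
  P → num: FIRST \ {ε} = { 'num' } — disjoint from FOLLOW(P)

X has no nullable alternative, so no FIRST/FOLLOW check is needed there.

No FIRST/FOLLOW conflicts found.

Answer: No FIRST/FOLLOW conflicts.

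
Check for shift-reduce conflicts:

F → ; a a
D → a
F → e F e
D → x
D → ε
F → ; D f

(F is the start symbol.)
Yes — I1: [D → .] vs [D → . a]; I7: [D → a .] vs [F → ; a . a]

A shift-reduce conflict occurs when an LR(0) state has both:
  - a complete (reduce) item [A → α .] (dot at the end), and
  - a shift item [B → β . c γ] (dot before a terminal).

Augment with F' → F and build the canonical LR(0) collection (I0 = CLOSURE({[F' → . F]}), then GOTO on every symbol after a dot until no new states appear). It has 11 states:
  I0: { [F → . ; D f], [F → . ; a a], [F → . e F e], [F' → . F] }  — shift
  I1: { [D → . a], [D → . x], [D → .], [F → ; . D f], [F → ; . a a] }  — shift, reduce
  I2: { [F' → F .] }  — accept
  I3: { [F → . ; D f], [F → . ; a a], [F → . e F e], [F → e . F e] }  — shift
  I4: { [F → e F . e] }  — shift
  I5: { [F → e F e .] }  — reduce
  I6: { [F → ; D . f] }  — shift
  I7: { [D → a .], [F → ; a . a] }  — shift, reduce
  I8: { [D → x .] }  — reduce
  I9: { [F → ; a a .] }  — reduce
  I10: { [F → ; D f .] }  — reduce

I1 contains reduce item [D → .] and shift items [D → . a], [D → . x], [F → ; . a a] — shift-reduce conflict.
I7 contains reduce item [D → a .] and shift item [F → ; a . a] — shift-reduce conflict.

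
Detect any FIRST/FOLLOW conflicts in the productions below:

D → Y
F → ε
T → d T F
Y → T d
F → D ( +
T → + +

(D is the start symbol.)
A FIRST/FOLLOW conflict occurs when a non-terminal N has a nullable alternative N → β (β ⇒* ε) and another alternative N → α with FIRST(α) ∩ FOLLOW(N) ≠ ∅: on such a lookahead the parser cannot decide between expanding α and letting N vanish via β.

Nullable non-terminals: F.
FIRST sets used below: FIRST(D) = { '+', 'd' }

F: nullable alternative(s) F → ε; FOLLOW(F) = { '+', 'd' }
  F → ε: FIRST \ {ε} = { } — this is the only nullable alternative, skip
  F → D ( +: FIRST \ {ε} = { '+', 'd' } — overlaps FOLLOW(F) on { '+', 'd' }: CONFLICT

D, T, Y have no nullable alternative, so no FIRST/FOLLOW check is needed there.

So the grammar has 1 FIRST/FOLLOW conflict (marked CONFLICT above).

Answer: Yes. F → D '(' '+' with FOLLOW(F) on { '+', 'd' }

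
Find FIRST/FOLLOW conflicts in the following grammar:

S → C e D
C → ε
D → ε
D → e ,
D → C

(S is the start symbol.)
No FIRST/FOLLOW conflicts.

Nullable non-terminals: C, D.
FIRST sets used below: FIRST(C) = { ε }
C has a nullable alternative but only one production, so nothing to check.

D: nullable alternative(s) D → ε, D → C; FOLLOW(D) = { $ }
  D → ε: FIRST \ {ε} = { } — disjoint from FOLLOW(D)
  D → e ,: FIRST \ {ε} = { 'e' } — disjoint from FOLLOW(D)
  D → C: FIRST \ {ε} = { } — disjoint from FOLLOW(D)

S has no nullable alternative, so no FIRST/FOLLOW check is needed there.

No FIRST/FOLLOW conflicts found.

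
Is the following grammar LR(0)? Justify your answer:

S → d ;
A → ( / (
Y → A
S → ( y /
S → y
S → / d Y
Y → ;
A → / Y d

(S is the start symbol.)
Yes, the grammar is LR(0)

A grammar is LR(0) if no state in the canonical LR(0) collection has:
  - both a shift item (dot before a terminal) and a complete item (shift-reduce conflict), or
  - two or more complete items (reduce-reduce conflict; the accept item [S' → S .] counts as a complete item here).

Augment with S' → S and build the canonical LR(0) collection (I0 = CLOSURE({[S' → . S]}), then GOTO on every symbol after a dot until no new states appear). It has 19 states:
  I0: { [S → . ( y /], [S → . / d Y], [S → . d ;], [S → . y], [S' → . S] }  — shift
  I1: { [S → ( . y /] }  — shift
  I2: { [S → / . d Y] }  — shift
  I3: { [S' → S .] }  — accept
  I4: { [S → d . ;] }  — shift
  I5: { [S → y .] }  — reduce
  I6: { [S → d ; .] }  — reduce
  I7: { [A → . ( / (], [A → . / Y d], [S → / d . Y], [Y → . ;], [Y → . A] }  — shift
  I8: { [A → ( . / (] }  — shift
  I9: { [A → . ( / (], [A → . / Y d], [A → / . Y d], [Y → . ;], [Y → . A] }  — shift
  I10: { [Y → ; .] }  — reduce
  I11: { [Y → A .] }  — reduce
  I12: { [S → / d Y .] }  — reduce
  I13: { [A → / Y . d] }  — shift
  I14: { [A → / Y d .] }  — reduce
  I15: { [A → ( / . (] }  — shift
  I16: { [A → ( / ( .] }  — reduce
  I17: { [S → ( y . /] }  — shift
  I18: { [S → ( y / .] }  — reduce

Every state is either a pure shift/goto state or contains exactly one complete item and nothing to shift — no conflicts. The grammar is LR(0).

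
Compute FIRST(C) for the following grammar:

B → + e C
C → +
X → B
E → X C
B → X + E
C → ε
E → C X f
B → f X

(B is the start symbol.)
To compute FIRST(C), examine every production with C on the left-hand side, reading each right-hand side left to right until a non-nullable symbol is reached.

From C → +:
  - '+' is a terminal: add '+' and stop
From C → ε:
  - ε-production, so ε ∈ FIRST(C)

Collecting: FIRST(C) = { '+', ε }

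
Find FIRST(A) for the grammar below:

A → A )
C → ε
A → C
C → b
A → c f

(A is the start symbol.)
FIRST sets of the other non-terminals involved (by the same procedure, iterated to a fixed point):
  FIRST(C) = { 'b', ε }

From A → A ):
  - A is the symbol being defined: contributes nothing new
    A is nullable, so continue to the next symbol
  - ')' is a terminal: add ')' and stop
From A → C:
  - C is a non-terminal: add FIRST(C) \ {ε} = { 'b' }
    C is nullable and nothing follows, so the whole right-hand side can vanish: ε ∈ FIRST(A)
From A → c f:
  - c is a terminal: add 'c' and stop

Collecting: FIRST(A) = { ')', 'b', 'c', ε }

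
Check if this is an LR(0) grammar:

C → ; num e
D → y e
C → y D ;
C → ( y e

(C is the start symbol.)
A grammar is LR(0) if no state in the canonical LR(0) collection has:
  - both a shift item (dot before a terminal) and a complete item (shift-reduce conflict), or
  - two or more complete items (reduce-reduce conflict; the accept item [C' → C .] counts as a complete item here).

Augment with C' → C and build the canonical LR(0) collection (I0 = CLOSURE({[C' → . C]}), then GOTO on every symbol after a dot until no new states appear). It has 13 states:
  I0: { [C → . ( y e], [C → . ; num e], [C → . y D ;], [C' → . C] }  — shift
  I1: { [C → ( . y e] }  — shift
  I2: { [C → ; . num e] }  — shift
  I3: { [C' → C .] }  — accept
  I4: { [C → y . D ;], [D → . y e] }  — shift
  I5: { [C → y D . ;] }  — shift
  I6: { [D → y . e] }  — shift
  I7: { [D → y e .] }  — reduce
  I8: { [C → y D ; .] }  — reduce
  I9: { [C → ; num . e] }  — shift
  I10: { [C → ; num e .] }  — reduce
  I11: { [C → ( y . e] }  — shift
  I12: { [C → ( y e .] }  — reduce

Every state is either a pure shift/goto state or contains exactly one complete item and nothing to shift — no conflicts. The grammar is LR(0).

Answer: Yes, the grammar is LR(0)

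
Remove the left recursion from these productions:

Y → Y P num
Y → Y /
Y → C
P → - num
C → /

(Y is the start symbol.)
Y is directly left-recursive. The standard transformation for
  A → A α₁ | ... | A α_m | β₁ | ... | β_n
is
  A  → β₁ A' | ... | β_n A'
  A' → α₁ A' | ... | α_m A' | ε

Y → C becomes Y → C Y'
Y → Y P num becomes Y' → P num Y'
Y → Y / becomes Y' → / Y'
Add Y' → ε

Productions for other non-terminals are unchanged:
  P → - num
  C → /

Resulting grammar:
Y → C Y'
Y' → P num Y'
Y' → / Y'
Y' → ε
P → - num
C → /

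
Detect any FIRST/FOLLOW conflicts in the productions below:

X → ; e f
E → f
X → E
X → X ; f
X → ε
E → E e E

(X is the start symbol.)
Yes. X → ';' e f with FOLLOW(X) on { ';' }; X → X ';' f with FOLLOW(X) on { ';' }

A FIRST/FOLLOW conflict occurs when a non-terminal N has a nullable alternative N → β (β ⇒* ε) and another alternative N → α with FIRST(α) ∩ FOLLOW(N) ≠ ∅: on such a lookahead the parser cannot decide between expanding α and letting N vanish via β.

Nullable non-terminals: X.
FIRST sets used below: FIRST(E) = { 'f' }, FIRST(X) = { ';', 'f', ε }

X: nullable alternative(s) X → ε; FOLLOW(X) = { $, ';' }
  X → ; e f: FIRST \ {ε} = { ';' } — overlaps FOLLOW(X) on { ';' }: CONFLICT
  X → E: FIRST \ {ε} = { 'f' } — disjoint from FOLLOW(X)
  X → X ; f: FIRST \ {ε} = { ';', 'f' } — overlaps FOLLOW(X) on { ';' }: CONFLICT
  X → ε: FIRST \ {ε} = { } — this is the only nullable alternative, skip

E has no nullable alternative, so no FIRST/FOLLOW check is needed there.

So the grammar has 2 FIRST/FOLLOW conflicts (marked CONFLICT above).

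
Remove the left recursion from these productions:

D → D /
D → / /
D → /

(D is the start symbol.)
D → / / D'
D → / D'
D' → / D'
D' → ε

D is directly left-recursive. The standard transformation for
  A → A α₁ | ... | A α_m | β₁ | ... | β_n
is
  A  → β₁ A' | ... | β_n A'
  A' → α₁ A' | ... | α_m A' | ε

D → / / becomes D → / / D'
D → / becomes D → / D'
D → D / becomes D' → / D'
Add D' → ε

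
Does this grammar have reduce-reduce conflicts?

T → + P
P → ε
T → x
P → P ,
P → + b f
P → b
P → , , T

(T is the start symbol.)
No reduce-reduce conflicts

Augment with T' → T and build the canonical LR(0) collection (I0 = CLOSURE({[T' → . T]}), then GOTO on every symbol after a dot until no new states appear). It has 13 states:
  I0: { [T → . + P], [T → . x], [T' → . T] }  — shift
  I1: { [P → . + b f], [P → . , , T], [P → . P ,], [P → . b], [P → .], [T → + . P] }  — shift, reduce
  I2: { [T' → T .] }  — accept
  I3: { [T → x .] }  — reduce
  I4: { [P → + . b f] }  — shift
  I5: { [P → , . , T] }  — shift
  I6: { [P → P . ,], [T → + P .] }  — shift, reduce
  I7: { [P → b .] }  — reduce
  I8: { [P → P , .] }  — reduce
  I9: { [P → , , . T], [T → . + P], [T → . x] }  — shift
  I10: { [P → , , T .] }  — reduce
  I11: { [P → + b . f] }  — shift
  I12: { [P → + b f .] }  — reduce

No state contains more than one complete item.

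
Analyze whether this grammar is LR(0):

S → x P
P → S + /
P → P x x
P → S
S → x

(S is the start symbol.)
No. Shift-reduce conflict between [S → x .] and [S → . x]

A grammar is LR(0) if no state in the canonical LR(0) collection has:
  - both a shift item (dot before a terminal) and a complete item (shift-reduce conflict), or
  - two or more complete items (reduce-reduce conflict; the accept item [S' → S .] counts as a complete item here).

Augment with S' → S and build the canonical LR(0) collection (I0 = CLOSURE({[S' → . S]}), then GOTO on every symbol after a dot until no new states appear). It has 9 states:
  I0: { [S → . x P], [S → . x], [S' → . S] }  — shift
  I1: { [S' → S .] }  — accept
  I2: { [P → . P x x], [P → . S + /], [P → . S], [S → . x P], [S → . x], [S → x . P], [S → x .] }  — shift, reduce
  I3: { [P → P . x x], [S → x P .] }  — shift, reduce
  I4: { [P → S . + /], [P → S .] }  — shift, reduce
  I5: { [P → S + . /] }  — shift
  I6: { [P → S + / .] }  — reduce
  I7: { [P → P x . x] }  — shift
  I8: { [P → P x x .] }  — reduce

Conflict in state I2:
  Shift-reduce conflict between [S → x .] and [S → . x]
So the grammar is NOT LR(0).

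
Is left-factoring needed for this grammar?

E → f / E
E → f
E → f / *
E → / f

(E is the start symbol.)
Left-factoring is needed when two productions for the same non-terminal
share a common prefix on the right-hand side.

Productions for E:
  E → f / E
  E → f
  E → f / *
  E → / f

Found common prefix 'f' in productions for E

Answer: Yes, E has productions with common prefix 'f'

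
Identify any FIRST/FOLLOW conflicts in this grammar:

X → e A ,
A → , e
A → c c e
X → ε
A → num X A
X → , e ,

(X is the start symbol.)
Nullable non-terminals: X.

X: nullable alternative(s) X → ε; FOLLOW(X) = { $, ',', 'c', 'num' }
  X → e A ,: FIRST \ {ε} = { 'e' } — disjoint from FOLLOW(X)
  X → ε: FIRST \ {ε} = { } — this is the only nullable alternative, skip
  X → , e ,: FIRST \ {ε} = { ',' } — overlaps FOLLOW(X) on { ',' }: CONFLICT

A has no nullable alternative, so no FIRST/FOLLOW check is needed there.

So the grammar has 1 FIRST/FOLLOW conflict (marked CONFLICT above).

Answer: Yes. X → ',' e ',' with FOLLOW(X) on { ',' }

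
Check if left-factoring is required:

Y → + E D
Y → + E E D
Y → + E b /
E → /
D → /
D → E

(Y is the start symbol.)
Left-factoring is needed when two productions for the same non-terminal
share a common prefix on the right-hand side.

Productions for Y:
  Y → + E D
  Y → + E E D
  Y → + E b /
Productions for D:
  D → /
  D → E

Found common prefix '+ E' in productions for Y

Answer: Yes, Y has productions with common prefix '+ E'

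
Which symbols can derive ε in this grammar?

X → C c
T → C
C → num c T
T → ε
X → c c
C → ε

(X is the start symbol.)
{ 'C', 'T' }

A non-terminal is nullable if it can derive ε (the empty string): either it has an ε-production, or it has a production whose right-hand side consists entirely of nullable non-terminals.

ε-productions: T → ε, C → ε
So T, C are immediately nullable.
No further non-terminal can be added: every production for the remaining non-terminals contains a terminal or a non-nullable non-terminal.
Nullable = { 'C', 'T' }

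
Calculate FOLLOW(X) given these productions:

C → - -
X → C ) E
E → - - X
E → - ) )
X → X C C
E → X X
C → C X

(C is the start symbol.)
{ $, ')', '-' }

In E → - - X: X is at the end, add FOLLOW(E)
In X → X C C: X is followed by C C, add FIRST(C C) \ {ε} = { '-' }
In E → X X: X is followed by X, add FIRST(X) \ {ε} = { '-' }
In E → X X: X is at the end, add FOLLOW(E)
In C → C X: X is at the end, add FOLLOW(C)

The FOLLOW sets referred to above (computed the same way, to a fixed point):
  FOLLOW(E) = { $, ')', '-' }
  FOLLOW(C) = { $, ')', '-' }

Taking the union: FOLLOW(X) = { $, ')', '-' }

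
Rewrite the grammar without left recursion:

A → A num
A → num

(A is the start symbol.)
A → num A'
A' → num A'
A' → ε

A is directly left-recursive. The standard transformation for
  A → A α₁ | ... | A α_m | β₁ | ... | β_n
is
  A  → β₁ A' | ... | β_n A'
  A' → α₁ A' | ... | α_m A' | ε

A → num becomes A → num A'
A → A num becomes A' → num A'
Add A' → ε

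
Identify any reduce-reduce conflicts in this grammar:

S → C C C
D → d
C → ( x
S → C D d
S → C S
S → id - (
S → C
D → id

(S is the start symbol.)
A reduce-reduce conflict occurs when an LR(0) state has two complete items [A → α .] and [B → β .] — both call for a reduction, and with no lookahead the parser cannot choose between them.

Augment with S' → S and build the canonical LR(0) collection (I0 = CLOSURE({[S' → . S]}), then GOTO on every symbol after a dot until no new states appear). It has 15 states:
  I0: { [C → . ( x], [S → . C C C], [S → . C D d], [S → . C S], [S → . C], [S → . id - (], [S' → . S] }  — shift
  I1: { [C → ( . x] }  — shift
  I2: { [C → . ( x], [D → . d], [D → . id], [S → . C C C], [S → . C D d], [S → . C S], [S → . C], [S → . id - (], [S → C . C C], [S → C . D d], [S → C . S], [S → C .] }  — shift, reduce
  I3: { [S' → S .] }  — accept
  I4: { [S → id . - (] }  — shift
  I5: { [S → id - . (] }  — shift
  I6: { [S → id - ( .] }  — reduce
  I7: { [C → . ( x], [D → . d], [D → . id], [S → . C C C], [S → . C D d], [S → . C S], [S → . C], [S → . id - (], [S → C . C C], [S → C . D d], [S → C . S], [S → C .], [S → C C . C] }  — shift, reduce
  I8: { [S → C D . d] }  — shift
  I9: { [S → C S .] }  — reduce
  I10: { [D → d .] }  — reduce
  I11: { [D → id .], [S → id . - (] }  — shift, reduce
  I12: { [S → C D d .] }  — reduce
  I13: { [C → . ( x], [D → . d], [D → . id], [S → . C C C], [S → . C D d], [S → . C S], [S → . C], [S → . id - (], [S → C . C C], [S → C . D d], [S → C . S], [S → C .], [S → C C . C], [S → C C C .] }  — shift, 2 reduces
  I14: { [C → ( x .] }  — reduce

I13 contains complete items [S → C .], [S → C C C .] — reduce-reduce conflict.

Answer: Yes — I13: [S → C .] vs [S → C C C .]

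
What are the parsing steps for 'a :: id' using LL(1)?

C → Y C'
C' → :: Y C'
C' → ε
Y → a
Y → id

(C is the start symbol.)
Stack is shown with the top on the left.

Stack      Input      Action
----------------------------
C $        a :: id $  output C → Y C'
Y C' $     a :: id $  output Y → a
a C' $     a :: id $  match 'a'
C' $       :: id $    output C' → :: Y C'
:: Y C' $  :: id $    match '::'
Y C' $     id $       output Y → id
id C' $    id $       match 'id'
C' $       $          output C' → ε
$          $          accept

The string is accepted.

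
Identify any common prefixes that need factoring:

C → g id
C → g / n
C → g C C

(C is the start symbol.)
Left-factoring is needed when two productions for the same non-terminal
share a common prefix on the right-hand side.

Productions for C:
  C → g id
  C → g / n
  C → g C C

Found common prefix 'g' in productions for C

Answer: Yes, C has productions with common prefix 'g'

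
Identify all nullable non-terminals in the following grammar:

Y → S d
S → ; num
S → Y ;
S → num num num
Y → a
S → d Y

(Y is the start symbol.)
None

There are no ε-productions, so no non-terminal can derive ε.
No non-terminals are nullable.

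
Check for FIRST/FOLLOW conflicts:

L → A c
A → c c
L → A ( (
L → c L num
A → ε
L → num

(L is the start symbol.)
A FIRST/FOLLOW conflict occurs when a non-terminal N has a nullable alternative N → β (β ⇒* ε) and another alternative N → α with FIRST(α) ∩ FOLLOW(N) ≠ ∅: on such a lookahead the parser cannot decide between expanding α and letting N vanish via β.

Nullable non-terminals: A.

A: nullable alternative(s) A → ε; FOLLOW(A) = { '(', 'c' }
  A → c c: FIRST \ {ε} = { 'c' } — overlaps FOLLOW(A) on { 'c' }: CONFLICT
  A → ε: FIRST \ {ε} = { } — this is the only nullable alternative, skip

L has no nullable alternative, so no FIRST/FOLLOW check is needed there.

So the grammar has 1 FIRST/FOLLOW conflict (marked CONFLICT above).

Answer: Yes. A → c c with FOLLOW(A) on { 'c' }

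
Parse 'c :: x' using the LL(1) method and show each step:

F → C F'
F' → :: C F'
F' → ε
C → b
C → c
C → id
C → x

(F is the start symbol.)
Stack is shown with the top on the left.

Stack      Input     Action
---------------------------
F $        c :: x $  output F → C F'
C F' $     c :: x $  output C → c
c F' $     c :: x $  match 'c'
F' $       :: x $    output F' → :: C F'
:: C F' $  :: x $    match '::'
C F' $     x $       output C → x
x F' $     x $       match 'x'
F' $       $         output F' → ε
$          $         accept

The string is accepted.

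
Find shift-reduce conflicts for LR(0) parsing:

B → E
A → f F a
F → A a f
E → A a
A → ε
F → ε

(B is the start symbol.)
Yes — I0: [A → .] vs [A → . f F a]; I4: [A → .] vs [A → . f F a]

Augment with B' → B and build the canonical LR(0) collection (I0 = CLOSURE({[B' → . B]}), then GOTO on every symbol after a dot until no new states appear). It has 11 states:
  I0: { [A → . f F a], [A → .], [B → . E], [B' → . B], [E → . A a] }  — shift, reduce
  I1: { [E → A . a] }  — shift
  I2: { [B' → B .] }  — accept
  I3: { [B → E .] }  — reduce
  I4: { [A → . f F a], [A → .], [A → f . F a], [F → . A a f], [F → .] }  — shift, 2 reduces
  I5: { [F → A . a f] }  — shift
  I6: { [A → f F . a] }  — shift
  I7: { [A → f F a .] }  — reduce
  I8: { [F → A a . f] }  — shift
  I9: { [F → A a f .] }  — reduce
  I10: { [E → A a .] }  — reduce

I0 contains reduce item [A → .] and shift item [A → . f F a] — shift-reduce conflict.
I4 contains reduce items [A → .], [F → .] and shift item [A → . f F a] — shift-reduce conflict.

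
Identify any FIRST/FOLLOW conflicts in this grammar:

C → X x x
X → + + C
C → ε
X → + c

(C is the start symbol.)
A FIRST/FOLLOW conflict occurs when a non-terminal N has a nullable alternative N → β (β ⇒* ε) and another alternative N → α with FIRST(α) ∩ FOLLOW(N) ≠ ∅: on such a lookahead the parser cannot decide between expanding α and letting N vanish via β.

Nullable non-terminals: C.
FIRST sets used below: FIRST(X) = { '+' }

C: nullable alternative(s) C → ε; FOLLOW(C) = { $, 'x' }
  C → X x x: FIRST \ {ε} = { '+' } — disjoint from FOLLOW(C)
  C → ε: FIRST \ {ε} = { } — this is the only nullable alternative, skip

X has no nullable alternative, so no FIRST/FOLLOW check is needed there.

No FIRST/FOLLOW conflicts found.

Answer: No FIRST/FOLLOW conflicts.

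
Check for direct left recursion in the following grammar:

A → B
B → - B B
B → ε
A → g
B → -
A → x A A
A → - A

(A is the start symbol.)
Direct left recursion occurs when N → N α for some non-terminal N (the right-hand side begins with the left-hand side itself).

A → B: starts with B
B → - B B: starts with '-'
B → ε: starts with ε
A → g: starts with g
B → -: starts with '-'
A → x A A: starts with x
A → - A: starts with '-'

No direct left recursion found.

Answer: No direct left recursion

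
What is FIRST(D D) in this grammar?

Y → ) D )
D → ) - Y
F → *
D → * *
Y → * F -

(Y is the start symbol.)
FIRST sets of the non-terminals involved (from the grammar, by fixed-point iteration):
  FIRST(D) = { ')', '*' }

To compute FIRST(D D), process the symbols left to right:
Symbol D is a non-terminal. Add FIRST(D) \ {ε} = { ')', '*' }
D is not nullable (ε ∉ FIRST(D)), so stop here.
FIRST(D D) = { ')', '*' }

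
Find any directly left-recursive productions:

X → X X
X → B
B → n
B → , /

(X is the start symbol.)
Direct left recursion occurs when N → N α for some non-terminal N (the right-hand side begins with the left-hand side itself).

X → X X: LEFT RECURSIVE (starts with X)
X → B: starts with B
B → n: starts with n
B → , /: starts with ','

The grammar has direct left recursion on: X.

Answer: Yes, X is left-recursive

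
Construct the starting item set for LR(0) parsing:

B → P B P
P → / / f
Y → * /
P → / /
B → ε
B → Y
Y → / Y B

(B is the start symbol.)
{ [B → . P B P], [B → . Y], [B → .], [B' → . B], [P → . / / f], [P → . / /], [Y → . * /], [Y → . / Y B] }

First, augment the grammar with B' → B
I₀ = CLOSURE({ [B' → . B] }):
  [B' → . B] has the dot before B: add [B → . P B P], [B → .], [B → . Y]
  [B → . P B P] has the dot before P: add [P → . / / f], [P → . / /]
  [B → . Y] has the dot before Y: add [Y → . * /], [Y → . / Y B]
No further items can be added.

I₀ = { [B → . P B P], [B → . Y], [B → .], [B' → . B], [P → . / / f], [P → . / /], [Y → . * /], [Y → . / Y B] }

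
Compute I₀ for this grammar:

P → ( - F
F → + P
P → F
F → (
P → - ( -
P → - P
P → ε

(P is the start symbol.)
{ [F → . (], [F → . + P], [P → . ( - F], [P → . - ( -], [P → . - P], [P → . F], [P → .], [P' → . P] }

First, augment the grammar with P' → P
I₀ = CLOSURE({ [P' → . P] }):
  [P' → . P] has the dot before P: add [P → . ( - F], [P → . F], [P → . - ( -], [P → . - P], [P → .]
  [P → . F] has the dot before F: add [F → . + P], [F → . (]
No further items can be added.

I₀ = { [F → . (], [F → . + P], [P → . ( - F], [P → . - ( -], [P → . - P], [P → . F], [P → .], [P' → . P] }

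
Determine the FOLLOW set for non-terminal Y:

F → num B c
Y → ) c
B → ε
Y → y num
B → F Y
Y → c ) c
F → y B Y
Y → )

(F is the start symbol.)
{ $, ')', 'c', 'y' }

In B → F Y: Y is at the end, add FOLLOW(B)
In F → y B Y: Y is at the end, add FOLLOW(F)

The FOLLOW sets referred to above (computed the same way, to a fixed point):
  FOLLOW(B) = { ')', 'c', 'y' }
  FOLLOW(F) = { $, ')', 'c', 'y' }

Taking the union: FOLLOW(Y) = { $, ')', 'c', 'y' }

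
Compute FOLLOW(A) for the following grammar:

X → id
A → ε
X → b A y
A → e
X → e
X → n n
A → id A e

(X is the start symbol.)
In X → b A y: A is followed by y, add FIRST(y) \ {ε} = { 'y' }
In A → id A e: A is followed by e, add FIRST(e) \ {ε} = { 'e' }

Taking the union: FOLLOW(A) = { 'e', 'y' }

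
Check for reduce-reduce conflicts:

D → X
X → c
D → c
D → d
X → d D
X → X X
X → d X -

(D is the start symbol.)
Yes — I3: [D → c .] vs [X → c .]

A reduce-reduce conflict occurs when an LR(0) state has two complete items [A → α .] and [B → β .] — both call for a reduction, and with no lookahead the parser cannot choose between them.

Augment with D' → D and build the canonical LR(0) collection (I0 = CLOSURE({[D' → . D]}), then GOTO on every symbol after a dot until no new states appear). It has 11 states:
  I0: { [D → . X], [D → . c], [D → . d], [D' → . D], [X → . X X], [X → . c], [X → . d D], [X → . d X -] }  — shift
  I1: { [D' → D .] }  — accept
  I2: { [D → X .], [X → . X X], [X → . c], [X → . d D], [X → . d X -], [X → X . X] }  — shift, reduce
  I3: { [D → c .], [X → c .] }  — 2 reduces
  I4: { [D → . X], [D → . c], [D → . d], [D → d .], [X → . X X], [X → . c], [X → . d D], [X → . d X -], [X → d . D], [X → d . X -] }  — shift, reduce
  I5: { [X → d D .] }  — reduce
  I6: { [D → X .], [X → . X X], [X → . c], [X → . d D], [X → . d X -], [X → X . X], [X → d X . -] }  — shift, reduce
  I7: { [X → d X - .] }  — reduce
  I8: { [X → . X X], [X → . c], [X → . d D], [X → . d X -], [X → X . X], [X → X X .] }  — shift, reduce
  I9: { [X → c .] }  — reduce
  I10: { [D → . X], [D → . c], [D → . d], [X → . X X], [X → . c], [X → . d D], [X → . d X -], [X → d . D], [X → d . X -] }  — shift

I3 contains complete items [D → c .], [X → c .] — reduce-reduce conflict.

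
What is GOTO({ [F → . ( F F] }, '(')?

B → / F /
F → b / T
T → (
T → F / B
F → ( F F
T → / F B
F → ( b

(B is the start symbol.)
GOTO(I, '(') = CLOSURE({ [A → αX.β] : [A → α.Xβ] ∈ I, X = '(' })

Items with dot before '(', with the dot advanced:
  [F → . ( F F] → [F → ( . F F]
Closure of the advanced items:
  [F → ( . F F] has the dot before F: add [F → . b / T], [F → . ( F F], [F → . ( b]

GOTO = { [F → ( . F F], [F → . ( F F], [F → . ( b], [F → . b / T] }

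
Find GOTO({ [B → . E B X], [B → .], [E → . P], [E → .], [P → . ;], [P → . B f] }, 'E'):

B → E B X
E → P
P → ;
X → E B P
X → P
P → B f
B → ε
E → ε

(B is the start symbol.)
{ [B → . E B X], [B → .], [B → E . B X], [E → . P], [E → .], [P → . ;], [P → . B f] }

GOTO(I, 'E') = CLOSURE({ [A → αX.β] : [A → α.Xβ] ∈ I, X = 'E' })

Items with dot before 'E', with the dot advanced:
  [B → . E B X] → [B → E . B X]
Closure of the advanced items:
  [B → E . B X] has the dot before B: add [B → . E B X], [B → .]
  [B → . E B X] has the dot before E: add [E → . P], [E → .]
  [E → . P] has the dot before P: add [P → . ;], [P → . B f]

GOTO = { [B → . E B X], [B → .], [B → E . B X], [E → . P], [E → .], [P → . ;], [P → . B f] }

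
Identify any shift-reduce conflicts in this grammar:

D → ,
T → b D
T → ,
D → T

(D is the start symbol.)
No shift-reduce conflicts

A shift-reduce conflict occurs when an LR(0) state has both:
  - a complete (reduce) item [A → α .] (dot at the end), and
  - a shift item [B → β . c γ] (dot before a terminal).

Augment with D' → D and build the canonical LR(0) collection (I0 = CLOSURE({[D' → . D]}), then GOTO on every symbol after a dot until no new states appear). It has 6 states:
  I0: { [D → . ,], [D → . T], [D' → . D], [T → . ,], [T → . b D] }  — shift
  I1: { [D → , .], [T → , .] }  — 2 reduces
  I2: { [D' → D .] }  — accept
  I3: { [D → T .] }  — reduce
  I4: { [D → . ,], [D → . T], [T → . ,], [T → . b D], [T → b . D] }  — shift
  I5: { [T → b D .] }  — reduce

No state contains both a complete item and a shift item.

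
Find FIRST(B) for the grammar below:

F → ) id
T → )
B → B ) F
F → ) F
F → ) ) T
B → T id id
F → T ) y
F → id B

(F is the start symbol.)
{ ')' }

FIRST sets of the other non-terminals involved (by the same procedure, iterated to a fixed point):
  FIRST(T) = { ')' }

From B → B ) F:
  - B is the symbol being defined: contributes nothing new
    B is not nullable, so stop
From B → T id id:
  - T is a non-terminal: add FIRST(T) \ {ε} = { ')' }
    T is not nullable, so stop

Collecting: FIRST(B) = { ')' }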